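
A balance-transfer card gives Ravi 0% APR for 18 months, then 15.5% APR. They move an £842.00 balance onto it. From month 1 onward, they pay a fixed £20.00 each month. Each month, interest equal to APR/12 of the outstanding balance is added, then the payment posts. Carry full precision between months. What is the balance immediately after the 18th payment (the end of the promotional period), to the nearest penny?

Promo months 1–18 at r₀ = 0%/12 = 0; months 19+ at r₁ = 15.5%/12 = 0.0129167.
After month 18 (no interest yet): B = £842.00 − 18·£20.00 = £482.00.

£482.00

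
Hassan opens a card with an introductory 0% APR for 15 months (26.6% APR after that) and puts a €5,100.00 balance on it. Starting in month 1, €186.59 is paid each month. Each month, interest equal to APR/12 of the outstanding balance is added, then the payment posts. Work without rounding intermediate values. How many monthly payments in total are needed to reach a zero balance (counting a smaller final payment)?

Promo months 1–15 at r₀ = 0%/12 = 0; months 16+ at r₁ = 26.6%/12 = 0.0221667.
After month 15 (no interest yet): B = €5,100.00 − 15·€186.59 = €2,301.15.
Then at r₁ with €186.59/mo: n₂ = −ln(1 − r₁·B/P)/ln(1+r₁) ≈ 14.57 → 15 more payments.

30 months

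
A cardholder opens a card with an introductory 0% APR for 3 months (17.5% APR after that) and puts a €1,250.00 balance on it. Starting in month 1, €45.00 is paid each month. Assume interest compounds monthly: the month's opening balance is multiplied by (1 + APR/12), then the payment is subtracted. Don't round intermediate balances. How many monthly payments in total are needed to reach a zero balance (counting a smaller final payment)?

34 payments

Promo months 1–3 at r₀ = 0%/12 = 0; months 4+ at r₁ = 17.5%/12 = 0.0145833.
After month 3 (no interest yet): B = €1,250.00 − 3·€45.00 = €1,115.00.
Then at r₁ with €45.00/mo: n₂ = −ln(1 − r₁·B/P)/ln(1+r₁) ≈ 30.97 → 31 more payments.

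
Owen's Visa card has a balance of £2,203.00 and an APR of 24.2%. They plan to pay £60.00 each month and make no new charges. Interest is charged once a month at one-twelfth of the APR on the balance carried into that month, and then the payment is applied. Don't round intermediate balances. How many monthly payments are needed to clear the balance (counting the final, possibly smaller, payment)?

Monthly rate r = 24.2%/12 = 2.01667% = 0.0201667.
Recurrence: B ← B·(1+r) − £60.00.
Month 1: interest £44.43; balance after payment £2,187.43.
Month 2: interest £44.11; balance after payment £2,171.54.
Closed form: n = −ln(1 − rB₀/P)/ln(1+r) = −ln(0.25955)/ln(1.02017) ≈ 67.556, so the balance reaches zero during payment 68.

68 months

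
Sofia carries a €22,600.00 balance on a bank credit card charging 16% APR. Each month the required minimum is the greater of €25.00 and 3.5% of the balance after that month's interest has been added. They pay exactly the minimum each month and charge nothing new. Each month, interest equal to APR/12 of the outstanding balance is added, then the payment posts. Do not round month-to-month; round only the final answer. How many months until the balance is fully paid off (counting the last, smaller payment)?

191 months

Monthly rate r = 16%/12 = 1.33333% = 0.0133333.
While 3.5% of the post-interest balance exceeds €25.00, each month B ← (B·(1+r))·(1 − 0.035), i.e. B shrinks by the factor (1+r)·0.965 = 0.97787.
This holds for months 1–155. Entering month 156 the balance is €703.81; 3.5% of the post-interest balance is now below €25.00, so the flat €25.00 minimum applies from here.
From month 156 a fixed €25.00 at rate r clears €703.81 in 36 more payments. Total: 155 + 36 = 191 months.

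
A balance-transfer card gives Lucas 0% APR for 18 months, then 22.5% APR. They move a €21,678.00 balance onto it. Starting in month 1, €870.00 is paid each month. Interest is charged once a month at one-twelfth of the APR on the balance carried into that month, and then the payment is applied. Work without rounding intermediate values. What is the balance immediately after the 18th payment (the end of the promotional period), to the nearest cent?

€6,018.00

Promo months 1–18 at r₀ = 0%/12 = 0; months 19+ at r₁ = 22.5%/12 = 0.01875.
After month 18 (no interest yet): B = €21,678.00 − 18·€870.00 = €6,018.00.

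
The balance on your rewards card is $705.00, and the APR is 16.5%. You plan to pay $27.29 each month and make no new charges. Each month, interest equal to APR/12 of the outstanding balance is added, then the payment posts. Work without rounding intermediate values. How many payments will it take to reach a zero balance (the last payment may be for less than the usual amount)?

33 payments

Monthly rate r = 16.5%/12 = 1.375% = 0.01375.
Recurrence: B ← B·(1+r) − $27.29.
Month 1: interest $9.69; balance after payment $687.40.
Month 2: interest $9.45; balance after payment $669.57.
Closed form: n = −ln(1 − rB₀/P)/ln(1+r) = −ln(0.64479)/ln(1.01375) ≈ 32.134, so the balance reaches zero during payment 33.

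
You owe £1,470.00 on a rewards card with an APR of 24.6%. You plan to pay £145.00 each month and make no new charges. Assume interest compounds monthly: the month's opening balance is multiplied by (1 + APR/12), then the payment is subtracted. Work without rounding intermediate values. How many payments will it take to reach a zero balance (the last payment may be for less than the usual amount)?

Monthly rate r = 24.6%/12 = 2.05% = 0.0205.
Recurrence: B ← B·(1+r) − £145.00.
Month 1: interest £30.14; balance after payment £1,355.13.
Month 2: interest £27.78; balance after payment £1,237.92.
Closed form: n = −ln(1 − rB₀/P)/ln(1+r) = −ln(0.79217)/ln(1.0205) ≈ 11.481, so the balance reaches zero during payment 12.

12 months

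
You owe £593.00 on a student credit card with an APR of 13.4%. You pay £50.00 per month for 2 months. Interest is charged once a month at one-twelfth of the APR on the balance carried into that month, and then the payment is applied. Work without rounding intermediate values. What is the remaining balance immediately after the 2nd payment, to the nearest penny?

£505.76

Monthly rate r = 13.4%/12 = 1.11667% = 0.0111667.
Each month: B ← B·(1+r) − £50.00.
Month 1: interest £6.62; balance after payment £549.62.
Month 2: interest £6.14; balance after payment £505.76.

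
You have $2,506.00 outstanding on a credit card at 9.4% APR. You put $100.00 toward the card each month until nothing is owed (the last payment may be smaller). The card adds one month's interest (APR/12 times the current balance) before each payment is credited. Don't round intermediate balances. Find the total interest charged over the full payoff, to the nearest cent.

Monthly rate r = 9.4%/12 = 0.783333% = 0.00783333.
Payoff takes n = ⌈−ln(1 − rB₀/P)/ln(1+r)⌉ = ⌈28.007⌉ = 29 payments; the last is $0.70.
Total paid = 28·$100.00 + $0.70 = $2,800.70.
Total interest = total paid − principal = $2,800.70 − $2,506.00 = $294.70.

$294.70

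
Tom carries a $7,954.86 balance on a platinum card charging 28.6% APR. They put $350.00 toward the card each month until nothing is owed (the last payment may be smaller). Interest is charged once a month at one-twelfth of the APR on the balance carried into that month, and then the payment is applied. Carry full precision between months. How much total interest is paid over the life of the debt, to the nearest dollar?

Monthly rate r = 28.6%/12 = 2.38333% = 0.0238333.
Payoff takes n = ⌈−ln(1 − rB₀/P)/ln(1+r)⌉ = ⌈33.124⌉ = 34 payments; the last is $44.01.
Total paid = 33·$350.00 + $44.01 = $11,594.01.
Total interest = total paid − principal = $11,594.01 − $7,954.86 = $3,639.15.

$3,639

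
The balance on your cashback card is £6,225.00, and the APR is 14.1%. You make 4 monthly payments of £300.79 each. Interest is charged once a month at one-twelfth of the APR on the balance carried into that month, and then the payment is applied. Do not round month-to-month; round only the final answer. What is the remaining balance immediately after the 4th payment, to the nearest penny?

£5,298.24

Monthly rate r = 14.1%/12 = 1.175% = 0.01175.
Each month: B ← B·(1+r) − £300.79.
Month 1: interest £73.14; balance after payment £5,997.35.
Month 2: interest £70.47; balance after payment £5,767.03.
Month 3: interest £67.76; balance after payment £5,534.01.
Month 4: interest £65.02; balance after payment £5,298.24.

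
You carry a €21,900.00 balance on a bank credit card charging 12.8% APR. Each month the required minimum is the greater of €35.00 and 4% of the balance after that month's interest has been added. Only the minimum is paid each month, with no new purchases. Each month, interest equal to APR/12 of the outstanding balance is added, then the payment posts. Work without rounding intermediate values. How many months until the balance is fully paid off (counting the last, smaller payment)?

Monthly rate r = 12.8%/12 = 1.06667% = 0.0106667.
While 4% of the post-interest balance exceeds €35.00, each month B ← (B·(1+r))·(1 − 0.04), i.e. B shrinks by the factor (1+r)·0.96 = 0.97024.
This holds for months 1–107. Entering month 108 the balance is €864.00; 4% of the post-interest balance is now below €35.00, so the flat €35.00 minimum applies from here.
From month 108 a fixed €35.00 at rate r clears €864.00 in 29 more payments. Total: 107 + 29 = 136 months.

136 months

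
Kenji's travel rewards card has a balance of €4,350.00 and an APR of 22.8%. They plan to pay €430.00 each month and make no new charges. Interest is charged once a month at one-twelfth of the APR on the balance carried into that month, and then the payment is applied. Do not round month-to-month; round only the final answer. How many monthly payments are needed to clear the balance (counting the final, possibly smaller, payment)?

12 months

Monthly rate r = 22.8%/12 = 1.9% = 0.019.
Recurrence: B ← B·(1+r) − €430.00.
Month 1: interest €82.65; balance after payment €4,002.65.
Month 2: interest €76.05; balance after payment €3,648.70.
Closed form: n = −ln(1 − rB₀/P)/ln(1+r) = −ln(0.80779)/ln(1.019) ≈ 11.341, so the balance reaches zero during payment 12.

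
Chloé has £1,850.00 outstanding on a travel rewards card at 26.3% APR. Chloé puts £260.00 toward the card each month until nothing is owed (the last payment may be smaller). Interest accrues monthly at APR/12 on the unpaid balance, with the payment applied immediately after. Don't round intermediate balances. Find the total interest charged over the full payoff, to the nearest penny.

£183.63

Monthly rate r = 26.3%/12 = 2.19167% = 0.0219167.
Payoff takes n = ⌈−ln(1 − rB₀/P)/ln(1+r)⌉ = ⌈7.820⌉ = 8 payments; the last is £213.63.
Total paid = 7·£260.00 + £213.63 = £2,033.63.
Total interest = total paid − principal = £2,033.63 − £1,850.00 = £183.63.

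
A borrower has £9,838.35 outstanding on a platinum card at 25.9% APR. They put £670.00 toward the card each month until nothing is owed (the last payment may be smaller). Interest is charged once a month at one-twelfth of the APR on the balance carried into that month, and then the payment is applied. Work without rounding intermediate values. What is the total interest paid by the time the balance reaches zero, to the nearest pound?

Monthly rate r = 25.9%/12 = 2.15833% = 0.0215833.
Payoff takes n = ⌈−ln(1 − rB₀/P)/ln(1+r)⌉ = ⌈17.850⌉ = 18 payments; the last is £570.32.
Total paid = 17·£670.00 + £570.32 = £11,960.32.
Total interest = total paid − principal = £11,960.32 − £9,838.35 = £2,121.97.

£2,122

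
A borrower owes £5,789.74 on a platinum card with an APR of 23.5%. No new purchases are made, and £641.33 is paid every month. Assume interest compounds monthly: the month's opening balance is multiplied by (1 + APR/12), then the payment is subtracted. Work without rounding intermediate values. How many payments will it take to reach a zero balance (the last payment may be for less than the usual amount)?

Monthly rate r = 23.5%/12 = 1.95833% = 0.0195833.
Recurrence: B ← B·(1+r) − £641.33.
Month 1: interest £113.38; balance after payment £5,261.79.
Month 2: interest £103.04; balance after payment £4,723.51.
Closed form: n = −ln(1 − rB₀/P)/ln(1+r) = −ln(0.82321)/ln(1.01958) ≈ 10.031, so the balance reaches zero during payment 11.

11 payments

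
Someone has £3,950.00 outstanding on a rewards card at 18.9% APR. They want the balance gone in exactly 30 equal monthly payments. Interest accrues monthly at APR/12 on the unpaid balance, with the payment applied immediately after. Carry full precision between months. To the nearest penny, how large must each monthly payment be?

£166.23

Monthly rate r = 18.9%/12 = 1.575% = 0.01575.
Level-payment amortization: P = B₀·r / (1 − (1+r)^(−n)) = 3950.00·0.01575 / (1 − 1.01575^(−30)).
Denominator 1 − (1+r)^(−30) = 0.37425834.
P = 62.2125 / 0.37425834 ≈ 166.23.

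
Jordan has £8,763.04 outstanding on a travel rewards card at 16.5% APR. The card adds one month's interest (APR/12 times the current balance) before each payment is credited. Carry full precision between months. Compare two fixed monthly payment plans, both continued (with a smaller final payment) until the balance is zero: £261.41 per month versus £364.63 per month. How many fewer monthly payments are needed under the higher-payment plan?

Monthly rate r = 16.5%/12 = 1.375% = 0.01375.
At £261.41/mo: n = ⌈−ln(1 − rB₀/P)/ln(1+r)⌉ = 46 payments (last £64.95); total interest = total paid − £8,763.04 = £3,065.36.
At £364.63/mo: 30 payments (last £137.16); total interest £1,948.39.
Payments saved = 46 − 30 = 16.

16 fewer payments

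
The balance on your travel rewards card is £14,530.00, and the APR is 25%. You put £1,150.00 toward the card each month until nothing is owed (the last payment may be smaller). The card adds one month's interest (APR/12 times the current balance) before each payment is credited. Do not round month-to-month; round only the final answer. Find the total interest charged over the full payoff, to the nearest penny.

£2,508.89

Monthly rate r = 25%/12 = 2.08333% = 0.0208333.
Payoff takes n = ⌈−ln(1 − rB₀/P)/ln(1+r)⌉ = ⌈14.815⌉ = 15 payments; the last is £938.89.
Total paid = 14·£1,150.00 + £938.89 = £17,038.89.
Total interest = total paid − principal = £17,038.89 − £14,530.00 = £2,508.89.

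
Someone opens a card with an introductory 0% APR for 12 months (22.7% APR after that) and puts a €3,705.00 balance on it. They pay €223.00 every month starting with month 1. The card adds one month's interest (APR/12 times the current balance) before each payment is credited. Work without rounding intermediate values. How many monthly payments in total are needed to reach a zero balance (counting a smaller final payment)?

17 payments

Promo months 1–12 at r₀ = 0%/12 = 0; months 13+ at r₁ = 22.7%/12 = 0.0189167.
After month 12 (no interest yet): B = €3,705.00 − 12·€223.00 = €1,029.00.
Then at r₁ with €223.00/mo: n₂ = −ln(1 − r₁·B/P)/ln(1+r₁) ≈ 4.87 → 5 more payments.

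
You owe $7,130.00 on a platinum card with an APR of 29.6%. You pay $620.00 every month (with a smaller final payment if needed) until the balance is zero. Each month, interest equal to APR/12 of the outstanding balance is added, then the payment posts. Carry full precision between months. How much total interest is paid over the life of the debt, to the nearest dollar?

Monthly rate r = 29.6%/12 = 2.46667% = 0.0246667.
Payoff takes n = ⌈−ln(1 − rB₀/P)/ln(1+r)⌉ = ⌈13.691⌉ = 14 payments; the last is $429.93.
Total paid = 13·$620.00 + $429.93 = $8,489.93.
Total interest = total paid − principal = $8,489.93 − $7,130.00 = $1,359.93.

$1,360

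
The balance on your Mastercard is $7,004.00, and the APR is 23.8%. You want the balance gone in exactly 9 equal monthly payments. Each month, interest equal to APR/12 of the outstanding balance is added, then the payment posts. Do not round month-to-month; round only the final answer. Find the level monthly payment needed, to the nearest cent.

Monthly rate r = 23.8%/12 = 1.98333% = 0.0198333.
Level-payment amortization: P = B₀·r / (1 − (1+r)^(−n)) = 7004.00·0.0198333 / (1 − 1.01983^(−9)).
Denominator 1 − (1+r)^(−9) = 0.162013206.
P = 138.913 / 0.162013206 ≈ 857.42.

$857.42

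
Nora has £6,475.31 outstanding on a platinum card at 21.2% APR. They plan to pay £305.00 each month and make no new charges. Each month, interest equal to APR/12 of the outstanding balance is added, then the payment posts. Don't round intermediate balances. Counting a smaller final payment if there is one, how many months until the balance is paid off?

Monthly rate r = 21.2%/12 = 1.76667% = 0.0176667.
Recurrence: B ← B·(1+r) − £305.00.
Month 1: interest £114.40; balance after payment £6,284.71.
Month 2: interest £111.03; balance after payment £6,090.74.
Closed form: n = −ln(1 − rB₀/P)/ln(1+r) = −ln(0.62493)/ln(1.01767) ≈ 26.845, so the balance reaches zero during payment 27.

27 months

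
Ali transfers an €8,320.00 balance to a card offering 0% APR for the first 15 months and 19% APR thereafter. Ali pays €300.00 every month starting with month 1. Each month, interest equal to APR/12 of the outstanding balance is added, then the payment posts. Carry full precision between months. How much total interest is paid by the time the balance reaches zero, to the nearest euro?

€480

Promo months 1–15 at r₀ = 0%/12 = 0; months 16+ at r₁ = 19%/12 = 0.0158333.
After month 15 (no interest yet): B = €8,320.00 − 15·€300.00 = €3,820.00.
Then at r₁ with €300.00/mo: n₂ = −ln(1 − r₁·B/P)/ln(1+r₁) ≈ 14.33 → 15 more payments.
Total paid = 29·€300.00 + €100.39 = €8,800.39; interest = €8,800.39 − €8,320.00 = €480.39.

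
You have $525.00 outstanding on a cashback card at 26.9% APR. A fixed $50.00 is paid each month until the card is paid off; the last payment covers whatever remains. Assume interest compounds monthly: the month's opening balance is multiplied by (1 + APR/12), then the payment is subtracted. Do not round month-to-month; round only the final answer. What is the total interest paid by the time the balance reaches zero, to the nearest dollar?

Monthly rate r = 26.9%/12 = 2.24167% = 0.0224167.
Payoff takes n = ⌈−ln(1 − rB₀/P)/ln(1+r)⌉ = ⌈12.106⌉ = 13 payments; the last is $5.33.
Total paid = 12·$50.00 + $5.33 = $605.33.
Total interest = total paid − principal = $605.33 − $525.00 = $80.33.

$80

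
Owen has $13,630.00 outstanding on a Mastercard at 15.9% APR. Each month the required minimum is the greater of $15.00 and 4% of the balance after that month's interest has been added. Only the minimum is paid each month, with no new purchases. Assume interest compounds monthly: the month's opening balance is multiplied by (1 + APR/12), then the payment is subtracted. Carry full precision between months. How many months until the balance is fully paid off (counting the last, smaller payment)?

Monthly rate r = 15.9%/12 = 1.325% = 0.01325.
While 4% of the post-interest balance exceeds $15.00, each month B ← (B·(1+r))·(1 − 0.04), i.e. B shrinks by the factor (1+r)·0.96 = 0.97272.
This holds for months 1–131. Entering month 132 the balance is $363.83; 4% of the post-interest balance is now below $15.00, so the flat $15.00 minimum applies from here.
From month 132 a fixed $15.00 at rate r clears $363.83 in 30 more payments. Total: 131 + 30 = 161 months.

161 months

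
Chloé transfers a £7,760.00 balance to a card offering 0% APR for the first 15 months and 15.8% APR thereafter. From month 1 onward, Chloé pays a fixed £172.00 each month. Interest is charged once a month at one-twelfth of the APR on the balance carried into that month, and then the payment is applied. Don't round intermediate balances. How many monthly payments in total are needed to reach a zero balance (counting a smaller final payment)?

Promo months 1–15 at r₀ = 0%/12 = 0; months 16+ at r₁ = 15.8%/12 = 0.0131667.
After month 15 (no interest yet): B = £7,760.00 − 15·£172.00 = £5,180.00.
Then at r₁ with £172.00/mo: n₂ = −ln(1 − r₁·B/P)/ln(1+r₁) ≈ 38.61 → 39 more payments.

54 payments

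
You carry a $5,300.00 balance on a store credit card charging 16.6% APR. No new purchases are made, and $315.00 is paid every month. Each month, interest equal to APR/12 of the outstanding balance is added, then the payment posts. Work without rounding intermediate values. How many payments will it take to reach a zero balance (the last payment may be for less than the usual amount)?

Monthly rate r = 16.6%/12 = 1.38333% = 0.0138333.
Recurrence: B ← B·(1+r) − $315.00.
Month 1: interest $73.32; balance after payment $5,058.32.
Month 2: interest $69.97; balance after payment $4,813.29.
Closed form: n = −ln(1 − rB₀/P)/ln(1+r) = −ln(0.76725)/ln(1.01383) ≈ 19.285, so the balance reaches zero during payment 20.

20 payments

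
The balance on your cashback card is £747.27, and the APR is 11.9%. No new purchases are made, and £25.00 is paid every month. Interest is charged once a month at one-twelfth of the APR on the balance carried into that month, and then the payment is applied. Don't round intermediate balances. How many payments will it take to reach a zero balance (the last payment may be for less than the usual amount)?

36 months

Monthly rate r = 11.9%/12 = 0.991667% = 0.00991667.
Recurrence: B ← B·(1+r) − £25.00.
Month 1: interest £7.41; balance after payment £729.68.
Month 2: interest £7.24; balance after payment £711.92.
Closed form: n = −ln(1 − rB₀/P)/ln(1+r) = −ln(0.70358)/ln(1.00992) ≈ 35.628, so the balance reaches zero during payment 36.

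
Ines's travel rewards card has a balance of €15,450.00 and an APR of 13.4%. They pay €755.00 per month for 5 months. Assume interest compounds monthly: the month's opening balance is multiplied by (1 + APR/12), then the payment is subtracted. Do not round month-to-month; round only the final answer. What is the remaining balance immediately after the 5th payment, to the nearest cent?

Monthly rate r = 13.4%/12 = 1.11667% = 0.0111667.
Each month: B ← B·(1+r) − €755.00.
Month 1: interest €172.53; balance after payment €14,867.52.
Month 2: interest €166.02; balance after payment €14,278.55.
Month 3: interest €159.44; balance after payment €13,682.99.
Month 4: interest €152.79; balance after payment €13,080.78.
Month 5: interest €146.07; balance after payment €12,471.85.

€12,471.85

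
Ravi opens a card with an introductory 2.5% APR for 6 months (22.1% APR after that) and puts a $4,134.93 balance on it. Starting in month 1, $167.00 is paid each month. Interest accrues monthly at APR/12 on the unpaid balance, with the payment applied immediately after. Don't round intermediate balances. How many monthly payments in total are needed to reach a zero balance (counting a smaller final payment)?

Promo months 1–6 at r₀ = 2.5%/12 = 0.00208333; months 7+ at r₁ = 22.1%/12 = 0.0184167.
After month 6: iterate B ← B·(1+r₀) − $167.00 for 6 months → $3,179.65.
Then at r₁ with $167.00/mo: n₂ = −ln(1 − r₁·B/P)/ln(1+r₁) ≈ 23.66 → 24 more payments.

30 payments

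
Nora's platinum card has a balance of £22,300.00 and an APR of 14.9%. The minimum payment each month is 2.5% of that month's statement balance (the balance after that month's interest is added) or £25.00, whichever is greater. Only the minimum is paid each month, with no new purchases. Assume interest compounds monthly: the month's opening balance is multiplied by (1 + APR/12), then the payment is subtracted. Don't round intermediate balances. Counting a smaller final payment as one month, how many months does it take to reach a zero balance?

Monthly rate r = 14.9%/12 = 1.24167% = 0.0124167.
While 2.5% of the post-interest balance exceeds £25.00, each month B ← (B·(1+r))·(1 − 0.025), i.e. B shrinks by the factor (1+r)·0.975 = 0.98711.
This holds for months 1–241. Entering month 242 the balance is £977.25; 2.5% of the post-interest balance is now below £25.00, so the flat £25.00 minimum applies from here.
From month 242 a fixed £25.00 at rate r clears £977.25 in 54 more payments. Total: 241 + 54 = 295 months.

295 months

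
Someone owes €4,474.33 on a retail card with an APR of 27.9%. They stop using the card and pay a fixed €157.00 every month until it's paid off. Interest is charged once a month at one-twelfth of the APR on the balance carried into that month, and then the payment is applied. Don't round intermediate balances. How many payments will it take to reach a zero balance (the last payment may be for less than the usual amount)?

48 months

Monthly rate r = 27.9%/12 = 2.325% = 0.02325.
Recurrence: B ← B·(1+r) − €157.00.
Month 1: interest €104.03; balance after payment €4,421.36.
Month 2: interest €102.80; balance after payment €4,367.15.
Closed form: n = −ln(1 − rB₀/P)/ln(1+r) = −ln(0.3374)/ln(1.02325) ≈ 47.272, so the balance reaches zero during payment 48.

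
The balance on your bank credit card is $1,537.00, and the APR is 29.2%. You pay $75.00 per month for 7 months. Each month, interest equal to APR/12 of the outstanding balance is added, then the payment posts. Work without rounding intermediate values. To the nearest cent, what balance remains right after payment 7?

$1,253.79

Monthly rate r = 29.2%/12 = 2.43333% = 0.0243333.
Each month: B ← B·(1+r) − $75.00.
Month 1: interest $37.40; balance after payment $1,499.40.
Month 2: interest $36.49; balance after payment $1,460.89.
Month 3: interest $35.55; balance after payment $1,421.43.
Month 4: interest $34.59; balance after payment $1,381.02.
Month 5: interest $33.60; balance after payment $1,339.63.
Month 6: interest $32.60; balance after payment $1,297.22.
Month 7: interest $31.57; balance after payment $1,253.79.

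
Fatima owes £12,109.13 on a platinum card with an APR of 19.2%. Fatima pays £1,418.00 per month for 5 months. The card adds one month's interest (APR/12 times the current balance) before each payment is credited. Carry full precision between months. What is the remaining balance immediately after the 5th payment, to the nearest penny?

£5,788.82

Monthly rate r = 19.2%/12 = 1.6% = 0.016.
Each month: B ← B·(1+r) − £1,418.00.
Month 1: interest £193.75; balance after payment £10,884.88.
Month 2: interest £174.16; balance after payment £9,641.03.
Month 3: interest £154.26; balance after payment £8,377.29.
Month 4: interest £134.04; balance after payment £7,093.33.
Month 5: interest £113.49; balance after payment £5,788.82.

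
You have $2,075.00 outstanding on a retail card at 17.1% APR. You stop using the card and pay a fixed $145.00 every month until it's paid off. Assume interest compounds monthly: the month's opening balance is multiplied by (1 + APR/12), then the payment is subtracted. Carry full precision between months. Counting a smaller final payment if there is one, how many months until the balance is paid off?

17 payments

Monthly rate r = 17.1%/12 = 1.425% = 0.01425.
Recurrence: B ← B·(1+r) − $145.00.
Month 1: interest $29.57; balance after payment $1,959.57.
Month 2: interest $27.92; balance after payment $1,842.49.
Closed form: n = −ln(1 − rB₀/P)/ln(1+r) = −ln(0.79608)/ln(1.01425) ≈ 16.118, so the balance reaches zero during payment 17.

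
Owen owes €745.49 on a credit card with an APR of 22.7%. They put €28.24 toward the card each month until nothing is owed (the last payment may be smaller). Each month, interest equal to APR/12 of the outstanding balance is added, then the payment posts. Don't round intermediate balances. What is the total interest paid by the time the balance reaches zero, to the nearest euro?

€297

Monthly rate r = 22.7%/12 = 1.89167% = 0.0189167.
Payoff takes n = ⌈−ln(1 − rB₀/P)/ln(1+r)⌉ = ⌈36.920⌉ = 37 payments; the last is €26.01.
Total paid = 36·€28.24 + €26.01 = €1,042.65.
Total interest = total paid − principal = €1,042.65 − €745.49 = €297.16.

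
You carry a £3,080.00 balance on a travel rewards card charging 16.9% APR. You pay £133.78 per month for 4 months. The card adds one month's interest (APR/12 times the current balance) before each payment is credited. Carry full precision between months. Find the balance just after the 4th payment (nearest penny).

Monthly rate r = 16.9%/12 = 1.40833% = 0.0140833.
Each month: B ← B·(1+r) − £133.78.
Month 1: interest £43.38; balance after payment £2,989.60.
Month 2: interest £42.10; balance after payment £2,897.92.
Month 3: interest £40.81; balance after payment £2,804.95.
Month 4: interest £39.50; balance after payment £2,710.68.

£2,710.68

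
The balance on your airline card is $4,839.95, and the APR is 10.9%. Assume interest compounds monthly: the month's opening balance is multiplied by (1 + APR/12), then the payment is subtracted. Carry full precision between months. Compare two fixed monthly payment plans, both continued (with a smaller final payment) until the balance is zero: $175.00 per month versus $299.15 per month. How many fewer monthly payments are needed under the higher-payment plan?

14 fewer payments

Monthly rate r = 10.9%/12 = 0.908333% = 0.00908333.
At $175.00/mo: n = ⌈−ln(1 − rB₀/P)/ln(1+r)⌉ = 32 payments (last $174.05); total interest = total paid − $4,839.95 = $759.10.
At $299.15/mo: 18 payments (last $173.30); total interest $418.90.
Payments saved = 32 − 18 = 14.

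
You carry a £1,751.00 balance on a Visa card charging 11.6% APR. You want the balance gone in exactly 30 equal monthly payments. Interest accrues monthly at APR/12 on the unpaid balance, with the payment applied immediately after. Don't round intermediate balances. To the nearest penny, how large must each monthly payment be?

£67.52

Monthly rate r = 11.6%/12 = 0.966667% = 0.00966667.
Level-payment amortization: P = B₀·r / (1 − (1+r)^(−n)) = 1751.00·0.00966667 / (1 − 1.00967^(−30)).
Denominator 1 − (1+r)^(−30) = 0.250693601.
P = 16.9263 / 0.250693601 ≈ 67.52.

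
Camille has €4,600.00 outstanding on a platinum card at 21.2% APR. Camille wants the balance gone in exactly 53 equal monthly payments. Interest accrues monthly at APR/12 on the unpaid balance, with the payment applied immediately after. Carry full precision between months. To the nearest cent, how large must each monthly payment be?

Monthly rate r = 21.2%/12 = 1.76667% = 0.0176667.
Level-payment amortization: P = B₀·r / (1 − (1+r)^(−n)) = 4600.00·0.0176667 / (1 − 1.01767^(−53)).
Denominator 1 − (1+r)^(−53) = 0.604719061.
P = 81.2667 / 0.604719061 ≈ 134.39.

€134.39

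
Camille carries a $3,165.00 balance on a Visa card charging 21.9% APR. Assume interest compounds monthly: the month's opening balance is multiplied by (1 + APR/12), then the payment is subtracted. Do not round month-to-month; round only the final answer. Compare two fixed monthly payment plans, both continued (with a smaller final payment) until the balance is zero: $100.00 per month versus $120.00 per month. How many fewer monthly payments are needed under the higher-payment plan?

Monthly rate r = 21.9%/12 = 1.825% = 0.01825.
At $100.00/mo: n = ⌈−ln(1 − rB₀/P)/ln(1+r)⌉ = 48 payments (last $65.53); total interest = total paid − $3,165.00 = $1,600.53.
At $120.00/mo: 37 payments (last $36.30); total interest $1,191.30.
Payments saved = 48 − 37 = 11.

11 fewer payments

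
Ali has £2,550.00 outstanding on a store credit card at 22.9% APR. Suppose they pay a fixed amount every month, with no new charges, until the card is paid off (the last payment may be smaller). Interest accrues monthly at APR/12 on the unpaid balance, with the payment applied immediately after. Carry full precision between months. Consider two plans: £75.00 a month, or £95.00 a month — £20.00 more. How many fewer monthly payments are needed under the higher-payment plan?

18 fewer payments

Monthly rate r = 22.9%/12 = 1.90833% = 0.0190833.
At £75.00/mo: n = ⌈−ln(1 − rB₀/P)/ln(1+r)⌉ = 56 payments (last £27.14); total interest = total paid − £2,550.00 = £1,602.14.
At £95.00/mo: 38 payments (last £92.96); total interest £1,057.96.
Payments saved = 56 − 38 = 18.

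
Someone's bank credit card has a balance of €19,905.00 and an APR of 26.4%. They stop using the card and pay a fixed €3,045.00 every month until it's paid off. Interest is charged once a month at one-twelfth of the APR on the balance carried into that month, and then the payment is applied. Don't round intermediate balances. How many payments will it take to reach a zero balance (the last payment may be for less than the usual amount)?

8 payments

Monthly rate r = 26.4%/12 = 2.2% = 0.022.
Recurrence: B ← B·(1+r) − €3,045.00.
Month 1: interest €437.91; balance after payment €17,297.91.
Month 2: interest €380.55; balance after payment €14,633.46.
Closed form: n = −ln(1 − rB₀/P)/ln(1+r) = −ln(0.85619)/ln(1.022) ≈ 7.135, so the balance reaches zero during payment 8.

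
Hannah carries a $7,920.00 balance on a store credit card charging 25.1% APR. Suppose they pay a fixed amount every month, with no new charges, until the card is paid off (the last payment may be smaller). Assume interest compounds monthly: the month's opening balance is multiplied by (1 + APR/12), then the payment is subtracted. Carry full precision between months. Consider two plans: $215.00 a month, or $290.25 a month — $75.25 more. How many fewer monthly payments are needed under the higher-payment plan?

Monthly rate r = 25.1%/12 = 2.09167% = 0.0209167.
At $215.00/mo: n = ⌈−ln(1 − rB₀/P)/ln(1+r)⌉ = 72 payments (last $22.41); total interest = total paid − $7,920.00 = $7,367.41.
At $290.25/mo: 41 payments (last $248.23); total interest $3,938.23.
Payments saved = 72 − 41 = 31.

31 fewer payments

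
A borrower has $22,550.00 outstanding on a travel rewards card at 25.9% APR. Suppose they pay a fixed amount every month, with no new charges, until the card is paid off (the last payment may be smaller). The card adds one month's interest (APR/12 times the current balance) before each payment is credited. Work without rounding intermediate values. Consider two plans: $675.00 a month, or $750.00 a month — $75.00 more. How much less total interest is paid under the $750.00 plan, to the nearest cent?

Monthly rate r = 25.9%/12 = 2.15833% = 0.0215833.
At $675.00/mo: n = ⌈−ln(1 − rB₀/P)/ln(1+r)⌉ = 60 payments (last $533.19); total interest = total paid − $22,550.00 = $17,808.19.
At $750.00/mo: 50 payments (last $16.44); total interest $14,216.44.
Interest saved = $17,808.19 − $14,216.44 = $3,591.75.

$3,591.75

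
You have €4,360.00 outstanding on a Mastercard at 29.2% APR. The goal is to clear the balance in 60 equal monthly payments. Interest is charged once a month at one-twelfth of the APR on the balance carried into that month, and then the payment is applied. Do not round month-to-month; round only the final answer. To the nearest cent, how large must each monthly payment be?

€138.93

Monthly rate r = 29.2%/12 = 2.43333% = 0.0243333.
Level-payment amortization: P = B₀·r / (1 − (1+r)^(−n)) = 4360.00·0.0243333 / (1 − 1.02433^(−60)).
Denominator 1 − (1+r)^(−60) = 0.763668469.
P = 106.093 / 0.763668469 ≈ 138.93.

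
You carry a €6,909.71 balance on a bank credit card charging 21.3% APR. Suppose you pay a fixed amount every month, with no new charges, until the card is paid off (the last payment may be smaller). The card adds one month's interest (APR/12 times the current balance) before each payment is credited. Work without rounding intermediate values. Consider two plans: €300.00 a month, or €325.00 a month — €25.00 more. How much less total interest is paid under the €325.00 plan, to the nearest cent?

Monthly rate r = 21.3%/12 = 1.775% = 0.01775.
At €300.00/mo: n = ⌈−ln(1 − rB₀/P)/ln(1+r)⌉ = 30 payments (last €263.00); total interest = total paid − €6,909.71 = €2,053.29.
At €325.00/mo: 27 payments (last €302.41); total interest €1,842.70.
Interest saved = €2,053.29 − €1,842.70 = €210.59.

€210.59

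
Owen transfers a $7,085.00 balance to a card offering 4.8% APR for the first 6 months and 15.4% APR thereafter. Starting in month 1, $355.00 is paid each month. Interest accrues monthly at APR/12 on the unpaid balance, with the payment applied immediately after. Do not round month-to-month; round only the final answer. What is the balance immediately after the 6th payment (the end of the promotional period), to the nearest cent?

Promo months 1–6 at r₀ = 4.8%/12 = 0.004; months 7+ at r₁ = 15.4%/12 = 0.0128333.
After month 6: iterate B ← B·(1+r₀) − $355.00 for 6 months → $5,105.34.

$5,105.34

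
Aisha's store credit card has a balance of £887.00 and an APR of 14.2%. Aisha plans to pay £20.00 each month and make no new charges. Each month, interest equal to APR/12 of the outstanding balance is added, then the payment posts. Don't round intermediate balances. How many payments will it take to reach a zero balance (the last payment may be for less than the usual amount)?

64 payments

Monthly rate r = 14.2%/12 = 1.18333% = 0.0118333.
Recurrence: B ← B·(1+r) − £20.00.
Month 1: interest £10.50; balance after payment £877.50.
Month 2: interest £10.38; balance after payment £867.88.
Closed form: n = −ln(1 − rB₀/P)/ln(1+r) = −ln(0.47519)/ln(1.01183) ≈ 63.248, so the balance reaches zero during payment 64.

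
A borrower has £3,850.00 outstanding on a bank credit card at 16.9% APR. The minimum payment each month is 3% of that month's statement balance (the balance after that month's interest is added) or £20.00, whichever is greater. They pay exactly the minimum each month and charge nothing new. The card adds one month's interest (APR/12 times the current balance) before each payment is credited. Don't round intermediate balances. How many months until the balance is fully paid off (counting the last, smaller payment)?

Monthly rate r = 16.9%/12 = 1.40833% = 0.0140833.
While 3% of the post-interest balance exceeds £20.00, each month B ← (B·(1+r))·(1 − 0.03), i.e. B shrinks by the factor (1+r)·0.97 = 0.98366.
This holds for months 1–108. Entering month 109 the balance is £649.77; 3% of the post-interest balance is now below £20.00, so the flat £20.00 minimum applies from here.
From month 109 a fixed £20.00 at rate r clears £649.77 in 44 more payments. Total: 108 + 44 = 152 months.

152 months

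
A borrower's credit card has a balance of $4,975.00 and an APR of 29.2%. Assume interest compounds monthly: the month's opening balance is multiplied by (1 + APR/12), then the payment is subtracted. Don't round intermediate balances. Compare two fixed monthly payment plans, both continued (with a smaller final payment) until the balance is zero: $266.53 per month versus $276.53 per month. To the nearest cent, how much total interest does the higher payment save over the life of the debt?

$89.51

Monthly rate r = 29.2%/12 = 2.43333% = 0.0243333.
At $266.53/mo: n = ⌈−ln(1 − rB₀/P)/ln(1+r)⌉ = 26 payments (last $49.88); total interest = total paid − $4,975.00 = $1,738.13.
At $276.53/mo: 24 payments (last $263.43); total interest $1,648.62.
Interest saved = $1,738.13 − $1,648.62 = $89.51.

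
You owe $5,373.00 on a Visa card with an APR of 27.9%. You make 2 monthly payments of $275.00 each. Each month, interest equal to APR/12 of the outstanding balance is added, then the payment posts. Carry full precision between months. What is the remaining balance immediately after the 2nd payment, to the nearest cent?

$5,069.36

Monthly rate r = 27.9%/12 = 2.325% = 0.02325.
Each month: B ← B·(1+r) − $275.00.
Month 1: interest $124.92; balance after payment $5,222.92.
Month 2: interest $121.43; balance after payment $5,069.36.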